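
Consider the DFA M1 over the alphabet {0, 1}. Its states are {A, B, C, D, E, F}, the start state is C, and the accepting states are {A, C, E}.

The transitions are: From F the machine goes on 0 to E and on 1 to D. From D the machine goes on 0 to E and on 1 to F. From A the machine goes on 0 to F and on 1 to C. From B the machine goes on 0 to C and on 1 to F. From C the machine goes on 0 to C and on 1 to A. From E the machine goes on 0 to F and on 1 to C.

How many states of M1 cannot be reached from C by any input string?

No path from C leads to B; the other 5 states are all reachable.

1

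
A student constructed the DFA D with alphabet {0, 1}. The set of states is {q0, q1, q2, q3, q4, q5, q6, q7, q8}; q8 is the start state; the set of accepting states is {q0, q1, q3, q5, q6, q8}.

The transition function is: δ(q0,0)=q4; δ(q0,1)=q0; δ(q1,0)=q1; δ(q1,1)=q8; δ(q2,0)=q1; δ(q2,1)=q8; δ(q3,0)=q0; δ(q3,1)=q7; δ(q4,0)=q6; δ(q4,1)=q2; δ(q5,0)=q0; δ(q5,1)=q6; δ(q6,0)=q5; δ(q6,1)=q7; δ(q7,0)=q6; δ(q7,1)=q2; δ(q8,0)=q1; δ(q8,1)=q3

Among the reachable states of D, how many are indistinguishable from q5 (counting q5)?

Start with accepting vs non-accepting: {q0,q1,q3,q5,q6,q8} | {q2,q4,q7}.
On input 0, block {q0,q1,q3,q5,q6,q8} splits into {q1,q3,q5,q6,q8} and {q0}.
On input 0, block {q1,q3,q5,q6,q8} splits into {q1,q6,q8} and {q3,q5}.
Split {q1,q6,q8} by δ(·,0) → {q1,q8} and {q6}.
On input 1, block {q1,q8} splits into {q1} and {q8}.
Refine {q2,q4,q7} on symbol 0: members go to different blocks, giving {q4,q7} and {q2}.
Refine {q3,q5} on symbol 1: members go to different blocks, giving {q3} and {q5}.
The partition is now stable with 8 blocks: {q1} | {q4,q7} | {q0} | {q3} | {q6} | {q8} | {q2} | {q5}.
State q5 belongs to the block {q5}, which has 1 states.

1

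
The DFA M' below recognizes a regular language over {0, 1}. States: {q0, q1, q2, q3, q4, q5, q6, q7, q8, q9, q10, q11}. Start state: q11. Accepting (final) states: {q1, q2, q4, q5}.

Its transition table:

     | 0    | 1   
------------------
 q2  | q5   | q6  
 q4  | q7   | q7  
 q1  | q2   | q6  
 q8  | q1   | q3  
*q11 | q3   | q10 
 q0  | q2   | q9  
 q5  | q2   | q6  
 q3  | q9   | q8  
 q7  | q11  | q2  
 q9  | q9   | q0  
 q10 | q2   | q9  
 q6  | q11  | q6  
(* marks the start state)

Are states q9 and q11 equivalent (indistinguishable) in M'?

Reachable states from the start: {q0,q1,q2,q3,q5,q6,q8,q9,q10,q11}. Unreachable: {q4,q7} — drop them.
Initial partition by acceptance: {q1,q2,q5} | {q0,q3,q6,q8,q9,q10,q11}.
Split {q0,q3,q6,q8,q9,q10,q11} by δ(·,0) → {q3,q6,q9,q11} and {q0,q8,q10}.
Split {q3,q6,q9,q11} by δ(·,1) → {q3,q9,q11} and {q6}.
The partition is now stable with 4 blocks: {q1,q2,q5} | {q3,q9,q11} | {q0,q8,q10} | {q6}.
q9 and q11 lie in the same block of the stable partition, so they are equivalent — no string distinguishes them.

Yes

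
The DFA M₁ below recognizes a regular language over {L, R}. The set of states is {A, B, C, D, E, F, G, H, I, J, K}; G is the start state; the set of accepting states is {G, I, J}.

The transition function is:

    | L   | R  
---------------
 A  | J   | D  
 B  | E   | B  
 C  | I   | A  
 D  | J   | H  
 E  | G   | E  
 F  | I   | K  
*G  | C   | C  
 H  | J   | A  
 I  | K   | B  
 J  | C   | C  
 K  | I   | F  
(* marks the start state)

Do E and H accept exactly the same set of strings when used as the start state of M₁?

All states are reachable from the start state.
Start with accepting vs non-accepting: {G,I,J} | {A,B,C,D,E,F,H,K}.
Split {A,B,C,D,E,F,H,K} by δ(·,L) → {A,C,D,E,F,H,K} and {B}.
Refine {G,I,J} on symbol R: members go to different blocks, giving {G,J} and {I}.
On input L, block {A,C,D,E,F,H,K} splits into {A,D,E,H} and {C,F,K}.
Split {C,F,K} by δ(·,R) → {F,K} and {C}.
Stable partition: {G,J} | {A,D,E,H} | {B} | {I} | {F,K} | {C} — 6 equivalence classes.
E and H lie in the same block of the stable partition, so they are equivalent — no string distinguishes them.

Yes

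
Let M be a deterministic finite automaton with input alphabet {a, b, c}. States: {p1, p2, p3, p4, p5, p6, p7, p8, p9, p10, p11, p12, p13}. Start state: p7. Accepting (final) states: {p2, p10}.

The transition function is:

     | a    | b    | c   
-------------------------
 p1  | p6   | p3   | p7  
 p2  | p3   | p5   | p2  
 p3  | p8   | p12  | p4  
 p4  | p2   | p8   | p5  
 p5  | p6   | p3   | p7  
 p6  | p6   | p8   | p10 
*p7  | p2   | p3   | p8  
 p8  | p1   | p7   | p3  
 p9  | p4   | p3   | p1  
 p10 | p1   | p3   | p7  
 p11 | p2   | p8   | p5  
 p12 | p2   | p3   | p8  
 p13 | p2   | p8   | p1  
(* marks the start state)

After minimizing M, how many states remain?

8

States {p9,p11,p13} cannot be reached from the start state, so discard them.
Start with accepting vs non-accepting: {p2,p10} | {p1,p3,p4,p5,p6,p7,p8,p12}.
On input c, block {p2,p10} splits into {p2} and {p10}.
On input a, block {p1,p3,p4,p5,p6,p7,p8,p12} splits into {p1,p3,p5,p6,p8} and {p4,p7,p12}.
Split {p1,p3,p5,p6,p8} by δ(·,b) → {p1,p5,p6} and {p3,p8}.
Split {p1,p5,p6} by δ(·,c) → {p1,p5} and {p6}.
Split {p4,p7,p12} by δ(·,c) → {p7,p12} and {p4}.
Split {p3,p8} by δ(·,a) → {p3} and {p8}.
Stable partition: {p2} | {p1,p5} | {p10} | {p7,p12} | {p3} | {p6} | {p4} | {p8} — 8 equivalence classes.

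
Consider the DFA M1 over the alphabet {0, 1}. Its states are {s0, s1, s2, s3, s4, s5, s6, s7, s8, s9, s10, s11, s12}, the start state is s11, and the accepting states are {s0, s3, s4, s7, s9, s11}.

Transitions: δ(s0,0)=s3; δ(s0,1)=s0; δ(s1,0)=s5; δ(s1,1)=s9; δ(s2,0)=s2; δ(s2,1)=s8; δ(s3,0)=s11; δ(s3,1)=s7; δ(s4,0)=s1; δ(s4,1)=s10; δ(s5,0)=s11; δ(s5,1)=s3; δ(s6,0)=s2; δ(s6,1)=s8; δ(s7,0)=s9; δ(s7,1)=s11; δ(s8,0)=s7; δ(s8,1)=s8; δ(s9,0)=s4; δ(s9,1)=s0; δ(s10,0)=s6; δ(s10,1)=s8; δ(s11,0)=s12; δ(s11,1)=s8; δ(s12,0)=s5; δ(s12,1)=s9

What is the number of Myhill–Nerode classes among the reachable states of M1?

Initial partition by acceptance: {s0,s3,s4,s7,s9,s11} | {s1,s2,s5,s6,s8,s10,s12}.
Split {s0,s3,s4,s7,s9,s11} by δ(·,0) → {s0,s3,s7,s9} and {s4,s11}.
Split {s0,s3,s7,s9} by δ(·,0) → {s0,s7} and {s3,s9}.
Refine {s0,s7} on symbol 1: members go to different blocks, giving {s0} and {s7}.
Split {s1,s2,s5,s6,s8,s10,s12} by δ(·,0) → {s1,s2,s6,s10,s12} and {s5} and {s8}.
On input 0, block {s1,s2,s6,s10,s12} splits into {s2,s6,s10} and {s1,s12}.
Split {s4,s11} by δ(·,1) → {s4} and {s11}.
Split {s3,s9} by δ(·,0) → {s3} and {s9}.
No further refinement is possible. Final partition (10 blocks): {s0} | {s2,s6,s10} | {s4} | {s3} | {s7} | {s5} | {s8} | {s1,s12} | {s11} | {s9}.

10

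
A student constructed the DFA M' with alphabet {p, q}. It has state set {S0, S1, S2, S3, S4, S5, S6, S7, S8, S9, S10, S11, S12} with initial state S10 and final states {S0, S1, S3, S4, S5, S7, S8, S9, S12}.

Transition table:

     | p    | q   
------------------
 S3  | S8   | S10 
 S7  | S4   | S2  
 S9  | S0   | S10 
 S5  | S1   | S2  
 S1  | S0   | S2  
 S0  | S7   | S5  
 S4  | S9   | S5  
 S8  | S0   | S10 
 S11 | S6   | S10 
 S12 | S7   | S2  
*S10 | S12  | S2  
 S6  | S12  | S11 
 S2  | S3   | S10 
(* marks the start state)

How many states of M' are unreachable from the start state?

Starting at S10 and following transitions, the reachable set is {S0, S1, S2, S3, S4, S5, S7, S8, S9, S10, S12}. That leaves S6, S11 unreachable — 2 in total.

2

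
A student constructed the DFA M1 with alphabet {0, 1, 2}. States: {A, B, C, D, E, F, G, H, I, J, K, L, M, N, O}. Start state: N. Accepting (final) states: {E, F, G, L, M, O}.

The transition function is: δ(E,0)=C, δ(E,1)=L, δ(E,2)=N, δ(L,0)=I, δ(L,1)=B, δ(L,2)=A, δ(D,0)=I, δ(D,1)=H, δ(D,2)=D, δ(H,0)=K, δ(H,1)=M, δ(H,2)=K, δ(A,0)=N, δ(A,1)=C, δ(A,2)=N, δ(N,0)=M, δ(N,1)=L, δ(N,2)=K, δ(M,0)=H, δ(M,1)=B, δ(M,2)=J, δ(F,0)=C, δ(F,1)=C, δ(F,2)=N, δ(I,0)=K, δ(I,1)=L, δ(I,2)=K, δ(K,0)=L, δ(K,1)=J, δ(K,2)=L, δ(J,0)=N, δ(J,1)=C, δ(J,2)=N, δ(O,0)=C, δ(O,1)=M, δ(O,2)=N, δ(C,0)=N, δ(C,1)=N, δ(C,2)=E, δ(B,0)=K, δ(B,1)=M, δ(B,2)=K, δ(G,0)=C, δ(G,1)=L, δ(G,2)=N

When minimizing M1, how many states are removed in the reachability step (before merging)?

Starting at N and following transitions, the reachable set is {A, B, C, E, H, I, J, K, L, M, N}. That leaves D, F, G, O unreachable — 4 in total.

4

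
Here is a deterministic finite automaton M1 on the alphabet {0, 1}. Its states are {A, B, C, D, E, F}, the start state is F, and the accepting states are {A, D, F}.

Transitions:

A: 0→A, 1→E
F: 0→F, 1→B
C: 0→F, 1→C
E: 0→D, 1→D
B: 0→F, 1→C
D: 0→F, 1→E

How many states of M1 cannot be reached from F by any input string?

Starting at F and following transitions, the reachable set is {B, C, F}. That leaves A, D, E unreachable — 3 in total.

3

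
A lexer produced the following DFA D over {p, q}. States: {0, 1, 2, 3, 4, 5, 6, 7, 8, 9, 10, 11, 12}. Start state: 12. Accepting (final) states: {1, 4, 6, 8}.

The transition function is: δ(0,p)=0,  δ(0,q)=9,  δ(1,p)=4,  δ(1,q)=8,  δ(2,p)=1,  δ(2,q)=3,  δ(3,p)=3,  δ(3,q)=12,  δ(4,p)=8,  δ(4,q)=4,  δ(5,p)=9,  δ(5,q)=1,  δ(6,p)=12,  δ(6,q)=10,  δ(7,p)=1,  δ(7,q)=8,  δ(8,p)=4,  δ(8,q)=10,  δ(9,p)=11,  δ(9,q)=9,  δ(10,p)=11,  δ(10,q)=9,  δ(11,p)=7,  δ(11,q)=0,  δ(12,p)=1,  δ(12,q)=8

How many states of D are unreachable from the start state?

Starting at 12 and following transitions, the reachable set is {0, 1, 4, 7, 8, 9, 10, 11, 12}. That leaves 2, 3, 5, 6 unreachable — 4 in total.

4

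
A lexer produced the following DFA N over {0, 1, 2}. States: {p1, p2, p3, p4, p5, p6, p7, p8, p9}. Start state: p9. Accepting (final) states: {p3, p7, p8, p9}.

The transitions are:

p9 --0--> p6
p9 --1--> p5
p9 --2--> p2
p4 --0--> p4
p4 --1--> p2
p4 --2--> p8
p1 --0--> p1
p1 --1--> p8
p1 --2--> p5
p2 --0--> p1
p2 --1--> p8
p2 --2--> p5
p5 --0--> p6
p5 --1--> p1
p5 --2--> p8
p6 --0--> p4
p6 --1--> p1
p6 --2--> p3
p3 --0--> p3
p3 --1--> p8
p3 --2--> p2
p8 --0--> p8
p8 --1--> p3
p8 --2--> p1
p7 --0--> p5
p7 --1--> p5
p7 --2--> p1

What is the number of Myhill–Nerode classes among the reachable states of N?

States {p7} cannot be reached from the start state, so discard them.
P0 = {p3,p8,p9} | {p1,p2,p4,p5,p6}.
On input 0, block {p3,p8,p9} splits into {p3,p8} and {p9}.
Split {p1,p2,p4,p5,p6} by δ(·,1) → {p4,p5,p6} and {p1,p2}.
The partition is now stable with 4 blocks: {p3,p8} | {p4,p5,p6} | {p9} | {p1,p2}.

4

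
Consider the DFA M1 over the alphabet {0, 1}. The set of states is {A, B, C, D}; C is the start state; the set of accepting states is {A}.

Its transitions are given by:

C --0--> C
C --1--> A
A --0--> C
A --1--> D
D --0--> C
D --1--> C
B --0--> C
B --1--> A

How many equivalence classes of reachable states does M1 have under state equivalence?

3

States {B} cannot be reached from the start state, so discard them.
Initial partition by acceptance: {A} | {C,D}.
Split {C,D} by δ(·,1) → {C} and {D}.
No further refinement is possible. Final partition (3 blocks): {A} | {C} | {D}.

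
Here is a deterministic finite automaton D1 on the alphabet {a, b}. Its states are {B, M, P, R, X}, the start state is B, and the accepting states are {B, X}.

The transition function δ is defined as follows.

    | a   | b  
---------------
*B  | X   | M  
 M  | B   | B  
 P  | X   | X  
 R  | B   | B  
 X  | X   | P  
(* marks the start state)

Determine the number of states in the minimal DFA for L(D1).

2

States {R} cannot be reached from the start state, so discard them.
Initial partition by acceptance: {B,X} | {M,P}.
Stable partition: {B,X} | {M,P} — 2 equivalence classes.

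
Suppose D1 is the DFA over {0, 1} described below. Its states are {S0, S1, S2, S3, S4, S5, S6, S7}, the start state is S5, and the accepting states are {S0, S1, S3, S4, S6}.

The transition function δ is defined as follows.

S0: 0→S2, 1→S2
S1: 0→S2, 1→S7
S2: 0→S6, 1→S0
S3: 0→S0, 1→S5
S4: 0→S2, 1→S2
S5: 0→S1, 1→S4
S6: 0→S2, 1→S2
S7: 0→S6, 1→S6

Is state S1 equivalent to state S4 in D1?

Yes

Reachable states from the start: {S0,S1,S2,S4,S5,S6,S7}. Unreachable: {S3} — drop them.
P0 = {S0,S1,S4,S6} | {S2,S5,S7}.
No further refinement is possible. Final partition (2 blocks): {S0,S1,S4,S6} | {S2,S5,S7}.
S1 and S4 lie in the same block of the stable partition, so they are equivalent — no string distinguishes them.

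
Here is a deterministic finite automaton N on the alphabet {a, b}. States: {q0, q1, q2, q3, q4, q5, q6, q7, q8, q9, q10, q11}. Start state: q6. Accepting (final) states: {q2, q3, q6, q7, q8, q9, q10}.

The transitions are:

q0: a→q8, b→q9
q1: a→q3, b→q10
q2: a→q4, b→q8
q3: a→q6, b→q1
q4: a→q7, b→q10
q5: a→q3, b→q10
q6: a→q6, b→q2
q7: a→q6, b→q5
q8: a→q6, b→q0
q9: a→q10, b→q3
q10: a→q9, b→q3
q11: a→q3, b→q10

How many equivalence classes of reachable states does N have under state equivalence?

States {q11} cannot be reached from the start state, so discard them.
P0 = {q2,q3,q6,q7,q8,q9,q10} | {q0,q1,q4,q5}.
On input a, block {q2,q3,q6,q7,q8,q9,q10} splits into {q3,q6,q7,q8,q9,q10} and {q2}.
On input b, block {q3,q6,q7,q8,q9,q10} splits into {q3,q7,q8} and {q9,q10} and {q6}.
Stable partition: {q3,q7,q8} | {q0,q1,q4,q5} | {q2} | {q9,q10} | {q6} — 5 equivalence classes.

5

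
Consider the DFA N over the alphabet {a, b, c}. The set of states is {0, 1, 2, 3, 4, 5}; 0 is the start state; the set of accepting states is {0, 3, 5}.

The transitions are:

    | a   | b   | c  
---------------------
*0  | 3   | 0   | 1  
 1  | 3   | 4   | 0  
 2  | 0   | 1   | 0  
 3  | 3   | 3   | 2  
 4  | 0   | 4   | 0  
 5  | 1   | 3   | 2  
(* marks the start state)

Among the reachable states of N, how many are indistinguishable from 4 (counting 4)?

3

Reachable states from the start: {0,1,2,3,4}. Unreachable: {5} — drop them.
P0 = {0,3} | {1,2,4}.
No further refinement is possible. Final partition (2 blocks): {0,3} | {1,2,4}.
The equivalence class containing 4 is {1,2,4}, of size 3.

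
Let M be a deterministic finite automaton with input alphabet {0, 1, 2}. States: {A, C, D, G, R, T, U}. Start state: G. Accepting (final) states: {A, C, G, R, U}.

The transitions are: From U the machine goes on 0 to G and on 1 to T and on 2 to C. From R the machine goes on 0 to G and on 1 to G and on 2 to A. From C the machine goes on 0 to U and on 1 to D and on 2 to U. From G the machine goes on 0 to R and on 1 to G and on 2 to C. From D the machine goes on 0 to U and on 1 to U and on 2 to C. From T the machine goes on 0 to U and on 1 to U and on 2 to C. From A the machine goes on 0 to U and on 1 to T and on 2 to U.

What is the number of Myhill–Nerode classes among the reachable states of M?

4

Initial partition by acceptance: {A,C,G,R,U} | {D,T}.
Split {A,C,G,R,U} by δ(·,1) → {A,C,U} and {G,R}.
Split {A,C,U} by δ(·,0) → {A,C} and {U}.
The partition is now stable with 4 blocks: {A,C} | {D,T} | {G,R} | {U}.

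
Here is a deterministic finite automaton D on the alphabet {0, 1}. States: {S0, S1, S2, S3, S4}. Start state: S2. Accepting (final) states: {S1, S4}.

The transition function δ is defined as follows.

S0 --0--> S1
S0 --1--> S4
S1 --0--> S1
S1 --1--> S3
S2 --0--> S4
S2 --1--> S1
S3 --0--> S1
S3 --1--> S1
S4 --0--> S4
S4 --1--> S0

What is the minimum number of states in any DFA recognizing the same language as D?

2

Every state is reachable, so we keep all 5.
Initial partition by acceptance: {S1,S4} | {S0,S2,S3}.
Stable partition: {S1,S4} | {S0,S2,S3} — 2 equivalence classes.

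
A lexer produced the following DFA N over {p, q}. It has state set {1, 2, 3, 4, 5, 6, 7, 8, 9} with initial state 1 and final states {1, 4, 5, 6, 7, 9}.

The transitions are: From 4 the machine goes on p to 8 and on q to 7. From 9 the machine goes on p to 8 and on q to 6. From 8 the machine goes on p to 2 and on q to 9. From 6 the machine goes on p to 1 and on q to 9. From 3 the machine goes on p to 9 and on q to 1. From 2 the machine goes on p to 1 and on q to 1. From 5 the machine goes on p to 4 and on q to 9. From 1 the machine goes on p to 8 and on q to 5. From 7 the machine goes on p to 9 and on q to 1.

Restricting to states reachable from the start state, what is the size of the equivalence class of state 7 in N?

3

States {3} cannot be reached from the start state, so discard them.
Initial partition by acceptance: {1,4,5,6,7,9} | {2,8}.
Refine {1,4,5,6,7,9} on symbol p: members go to different blocks, giving {1,4,9} and {5,6,7}.
On input p, block {2,8} splits into {2} and {8}.
No further refinement is possible. Final partition (4 blocks): {1,4,9} | {2} | {5,6,7} | {8}.
The equivalence class containing 7 is {5,6,7}, of size 3.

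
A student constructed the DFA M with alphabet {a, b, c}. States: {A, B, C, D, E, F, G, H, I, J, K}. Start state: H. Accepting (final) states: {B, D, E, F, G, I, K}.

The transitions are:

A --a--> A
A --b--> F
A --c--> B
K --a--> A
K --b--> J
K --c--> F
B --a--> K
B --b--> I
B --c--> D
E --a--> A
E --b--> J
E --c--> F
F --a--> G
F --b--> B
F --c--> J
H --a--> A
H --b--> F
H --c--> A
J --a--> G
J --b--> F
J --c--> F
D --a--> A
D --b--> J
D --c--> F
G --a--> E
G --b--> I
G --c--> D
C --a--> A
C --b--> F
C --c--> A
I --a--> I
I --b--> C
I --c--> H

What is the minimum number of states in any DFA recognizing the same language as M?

All states are reachable from the start state.
P0 = {B,D,E,F,G,I,K} | {A,C,H,J}.
On input a, block {B,D,E,F,G,I,K} splits into {B,F,G,I} and {D,E,K}.
Split {B,F,G,I} by δ(·,a) → {B,G} and {F,I}.
Refine {A,C,H,J} on symbol a: members go to different blocks, giving {A,C,H} and {J}.
On input c, block {A,C,H} splits into {C,H} and {A}.
Split {F,I} by δ(·,a) → {F} and {I}.
Stable partition: {B,G} | {C,H} | {D,E,K} | {F} | {J} | {A} | {I} — 7 equivalence classes.

7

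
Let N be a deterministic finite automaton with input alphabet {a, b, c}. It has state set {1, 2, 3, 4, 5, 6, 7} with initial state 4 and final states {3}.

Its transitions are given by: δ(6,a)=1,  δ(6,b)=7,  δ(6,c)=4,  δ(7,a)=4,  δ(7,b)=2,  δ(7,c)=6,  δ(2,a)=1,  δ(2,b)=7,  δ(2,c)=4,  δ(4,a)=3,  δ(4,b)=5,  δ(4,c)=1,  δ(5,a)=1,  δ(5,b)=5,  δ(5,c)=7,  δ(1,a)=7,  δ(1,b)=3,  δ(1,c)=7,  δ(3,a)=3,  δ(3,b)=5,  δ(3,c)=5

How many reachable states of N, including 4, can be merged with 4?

1

Every state is reachable, so we keep all 7.
Start with accepting vs non-accepting: {3} | {1,2,4,5,6,7}.
Split {1,2,4,5,6,7} by δ(·,a) → {1,2,5,6,7} and {4}.
Refine {1,2,5,6,7} on symbol a: members go to different blocks, giving {1,2,5,6} and {7}.
Split {1,2,5,6} by δ(·,a) → {2,5,6} and {1}.
Refine {2,5,6} on symbol b: members go to different blocks, giving {2,6} and {5}.
The partition is now stable with 6 blocks: {3} | {2,6} | {4} | {7} | {1} | {5}.
State 4 belongs to the block {4}, which has 1 states.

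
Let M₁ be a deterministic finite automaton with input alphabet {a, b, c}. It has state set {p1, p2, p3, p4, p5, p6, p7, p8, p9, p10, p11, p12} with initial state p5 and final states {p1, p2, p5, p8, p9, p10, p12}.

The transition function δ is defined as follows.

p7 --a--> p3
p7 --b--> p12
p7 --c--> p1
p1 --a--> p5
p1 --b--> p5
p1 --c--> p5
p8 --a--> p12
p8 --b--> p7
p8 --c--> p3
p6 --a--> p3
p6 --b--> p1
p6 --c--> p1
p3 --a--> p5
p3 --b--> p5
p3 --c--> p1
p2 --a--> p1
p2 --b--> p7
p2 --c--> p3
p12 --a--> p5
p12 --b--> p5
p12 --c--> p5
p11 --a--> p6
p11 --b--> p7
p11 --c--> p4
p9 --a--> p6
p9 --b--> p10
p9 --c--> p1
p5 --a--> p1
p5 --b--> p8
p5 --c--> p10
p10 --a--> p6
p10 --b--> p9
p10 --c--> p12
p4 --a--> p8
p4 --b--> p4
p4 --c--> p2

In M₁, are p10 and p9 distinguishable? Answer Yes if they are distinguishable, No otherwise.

First remove the unreachable states {p2,p4,p11}; 9 states remain.
Start with accepting vs non-accepting: {p1,p5,p8,p9,p10,p12} | {p3,p6,p7}.
On input a, block {p1,p5,p8,p9,p10,p12} splits into {p1,p5,p8,p12} and {p9,p10}.
Split {p1,p5,p8,p12} by δ(·,b) → {p1,p5,p12} and {p8}.
Refine {p1,p5,p12} on symbol b: members go to different blocks, giving {p1,p12} and {p5}.
On input a, block {p3,p6,p7} splits into {p6,p7} and {p3}.
No further refinement is possible. Final partition (6 blocks): {p1,p12} | {p6,p7} | {p9,p10} | {p8} | {p5} | {p3}.
p10 and p9 lie in the same block of the stable partition, so they are equivalent — no string distinguishes them.

No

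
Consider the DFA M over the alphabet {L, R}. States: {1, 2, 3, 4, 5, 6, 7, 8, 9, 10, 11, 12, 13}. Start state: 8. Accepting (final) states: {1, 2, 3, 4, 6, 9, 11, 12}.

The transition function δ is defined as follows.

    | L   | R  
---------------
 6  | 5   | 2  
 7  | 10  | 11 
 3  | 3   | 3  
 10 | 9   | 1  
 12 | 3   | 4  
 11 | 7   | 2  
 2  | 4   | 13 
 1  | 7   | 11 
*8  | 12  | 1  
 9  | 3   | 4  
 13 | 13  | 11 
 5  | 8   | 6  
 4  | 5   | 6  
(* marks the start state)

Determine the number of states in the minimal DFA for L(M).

8

Every state is reachable, so we keep all 13.
Start with accepting vs non-accepting: {1,2,3,4,6,9,11,12} | {5,7,8,10,13}.
Split {1,2,3,4,6,9,11,12} by δ(·,L) → {1,4,6,11} and {2,3,9,12}.
On input R, block {1,4,6,11} splits into {1,4} and {6,11}.
On input L, block {5,7,8,10,13} splits into {5,7,13} and {8,10}.
Split {5,7,13} by δ(·,L) → {5,7} and {13}.
Refine {2,3,9,12} on symbol L: members go to different blocks, giving {3,9,12} and {2}.
Split {3,9,12} by δ(·,R) → {9,12} and {3}.
Stable partition: {1,4} | {5,7} | {9,12} | {6,11} | {8,10} | {13} | {2} | {3} — 8 equivalence classes.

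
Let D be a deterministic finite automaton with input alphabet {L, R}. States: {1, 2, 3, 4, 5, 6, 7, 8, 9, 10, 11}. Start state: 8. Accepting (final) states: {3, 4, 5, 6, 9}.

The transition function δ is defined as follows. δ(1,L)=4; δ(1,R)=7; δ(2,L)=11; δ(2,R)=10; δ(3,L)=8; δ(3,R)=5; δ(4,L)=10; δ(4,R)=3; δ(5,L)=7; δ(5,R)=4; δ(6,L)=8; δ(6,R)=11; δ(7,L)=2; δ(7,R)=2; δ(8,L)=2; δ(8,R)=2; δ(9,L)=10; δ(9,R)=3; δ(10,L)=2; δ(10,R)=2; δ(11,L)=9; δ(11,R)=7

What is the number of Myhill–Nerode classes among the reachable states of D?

States {1,6} cannot be reached from the start state, so discard them.
Initial partition by acceptance: {3,4,5,9} | {2,7,8,10,11}.
Refine {2,7,8,10,11} on symbol L: members go to different blocks, giving {2,7,8,10} and {11}.
Split {2,7,8,10} by δ(·,L) → {7,8,10} and {2}.
No further refinement is possible. Final partition (4 blocks): {3,4,5,9} | {7,8,10} | {11} | {2}.

4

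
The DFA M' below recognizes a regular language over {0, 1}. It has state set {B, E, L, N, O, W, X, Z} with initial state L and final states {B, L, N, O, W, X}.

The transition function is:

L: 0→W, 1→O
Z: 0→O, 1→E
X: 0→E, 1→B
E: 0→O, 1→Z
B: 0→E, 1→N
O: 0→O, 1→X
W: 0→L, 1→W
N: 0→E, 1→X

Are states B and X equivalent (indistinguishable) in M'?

P0 = {B,L,N,O,W,X} | {E,Z}.
On input 0, block {B,L,N,O,W,X} splits into {B,N,X} and {L,O,W}.
Refine {L,O,W} on symbol 1: members go to different blocks, giving {L,W} and {O}.
Refine {L,W} on symbol 1: members go to different blocks, giving {L} and {W}.
No further refinement is possible. Final partition (5 blocks): {B,N,X} | {E,Z} | {L} | {O} | {W}.
B and X lie in the same block of the stable partition, so they are equivalent — no string distinguishes them.

Yes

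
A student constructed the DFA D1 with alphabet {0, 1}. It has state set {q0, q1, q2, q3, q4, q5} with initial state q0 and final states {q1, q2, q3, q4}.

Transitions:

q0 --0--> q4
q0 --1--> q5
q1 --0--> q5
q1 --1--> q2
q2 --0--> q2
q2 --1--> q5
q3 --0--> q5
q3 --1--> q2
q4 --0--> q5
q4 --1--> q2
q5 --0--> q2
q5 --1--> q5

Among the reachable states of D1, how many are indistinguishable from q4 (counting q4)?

First remove the unreachable states {q1,q3}; 4 states remain.
P0 = {q2,q4} | {q0,q5}.
Refine {q2,q4} on symbol 0: members go to different blocks, giving {q2} and {q4}.
Refine {q0,q5} on symbol 0: members go to different blocks, giving {q0} and {q5}.
No further refinement is possible. Final partition (4 blocks): {q2} | {q0} | {q4} | {q5}.
The equivalence class containing q4 is {q4}, of size 1.

1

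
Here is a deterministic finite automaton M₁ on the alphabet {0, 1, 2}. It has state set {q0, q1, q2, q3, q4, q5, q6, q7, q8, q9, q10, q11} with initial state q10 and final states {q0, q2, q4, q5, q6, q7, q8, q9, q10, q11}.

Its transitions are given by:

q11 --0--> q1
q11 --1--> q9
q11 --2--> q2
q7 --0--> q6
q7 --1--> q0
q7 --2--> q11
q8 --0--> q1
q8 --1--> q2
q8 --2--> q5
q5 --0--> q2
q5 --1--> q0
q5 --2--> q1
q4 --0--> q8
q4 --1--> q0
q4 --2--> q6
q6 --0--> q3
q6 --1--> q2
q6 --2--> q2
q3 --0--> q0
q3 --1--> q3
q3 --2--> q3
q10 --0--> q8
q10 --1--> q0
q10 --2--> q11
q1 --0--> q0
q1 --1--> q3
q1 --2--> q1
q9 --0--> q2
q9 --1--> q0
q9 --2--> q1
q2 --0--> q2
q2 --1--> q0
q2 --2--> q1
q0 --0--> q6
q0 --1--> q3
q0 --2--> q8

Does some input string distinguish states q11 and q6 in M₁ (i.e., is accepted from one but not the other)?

No

First remove the unreachable states {q4,q7}; 10 states remain.
P0 = {q0,q2,q5,q6,q8,q9,q10,q11} | {q1,q3}.
Split {q0,q2,q5,q6,q8,q9,q10,q11} by δ(·,0) → {q0,q2,q5,q9,q10} and {q6,q8,q11}.
Refine {q0,q2,q5,q9,q10} on symbol 0: members go to different blocks, giving {q2,q5,q9} and {q0,q10}.
Split {q0,q10} by δ(·,1) → {q0} and {q10}.
Stable partition: {q2,q5,q9} | {q1,q3} | {q6,q8,q11} | {q0} | {q10} — 5 equivalence classes.
q11 and q6 lie in the same block of the stable partition, so they are equivalent — no string distinguishes them.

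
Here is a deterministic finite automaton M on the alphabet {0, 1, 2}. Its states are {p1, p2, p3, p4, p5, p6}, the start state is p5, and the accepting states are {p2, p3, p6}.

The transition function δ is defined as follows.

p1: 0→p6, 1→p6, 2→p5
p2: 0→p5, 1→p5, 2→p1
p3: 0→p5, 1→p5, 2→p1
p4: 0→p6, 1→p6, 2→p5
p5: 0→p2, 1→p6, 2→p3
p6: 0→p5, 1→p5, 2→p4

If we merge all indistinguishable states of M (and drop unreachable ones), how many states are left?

3

All states are reachable from the start state.
Initial partition by acceptance: {p2,p3,p6} | {p1,p4,p5}.
Refine {p1,p4,p5} on symbol 2: members go to different blocks, giving {p1,p4} and {p5}.
The partition is now stable with 3 blocks: {p2,p3,p6} | {p1,p4} | {p5}.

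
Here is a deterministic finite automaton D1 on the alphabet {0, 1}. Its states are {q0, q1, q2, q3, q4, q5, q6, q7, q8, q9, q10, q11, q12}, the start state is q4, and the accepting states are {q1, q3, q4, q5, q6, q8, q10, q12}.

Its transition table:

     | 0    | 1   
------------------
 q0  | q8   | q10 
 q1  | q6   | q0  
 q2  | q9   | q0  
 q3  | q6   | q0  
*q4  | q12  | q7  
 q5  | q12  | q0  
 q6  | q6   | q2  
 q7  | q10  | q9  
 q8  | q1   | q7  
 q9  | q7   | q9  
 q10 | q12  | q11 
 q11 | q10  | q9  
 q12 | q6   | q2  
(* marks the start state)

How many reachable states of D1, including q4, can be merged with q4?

States {q3,q5} cannot be reached from the start state, so discard them.
P0 = {q1,q4,q6,q8,q10,q12} | {q0,q2,q7,q9,q11}.
Refine {q0,q2,q7,q9,q11} on symbol 0: members go to different blocks, giving {q0,q7,q11} and {q2,q9}.
On input 1, block {q1,q4,q6,q8,q10,q12} splits into {q1,q4,q8,q10} and {q6,q12}.
On input 0, block {q1,q4,q8,q10} splits into {q1,q4,q10} and {q8}.
On input 0, block {q0,q7,q11} splits into {q7,q11} and {q0}.
Refine {q1,q4,q10} on symbol 1: members go to different blocks, giving {q4,q10} and {q1}.
Split {q2,q9} by δ(·,0) → {q2} and {q9}.
No further refinement is possible. Final partition (8 blocks): {q4,q10} | {q7,q11} | {q2} | {q6,q12} | {q8} | {q0} | {q1} | {q9}.
The equivalence class containing q4 is {q4,q10}, of size 2.

2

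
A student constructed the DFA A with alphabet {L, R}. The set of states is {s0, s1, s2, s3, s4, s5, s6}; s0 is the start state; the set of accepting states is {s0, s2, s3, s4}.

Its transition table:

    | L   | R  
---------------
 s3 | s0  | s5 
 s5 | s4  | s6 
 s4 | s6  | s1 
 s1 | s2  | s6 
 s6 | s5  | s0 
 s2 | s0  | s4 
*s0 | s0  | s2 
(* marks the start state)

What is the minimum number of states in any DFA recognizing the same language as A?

Reachable states from the start: {s0,s1,s2,s4,s5,s6}. Unreachable: {s3} — drop them.
Initial partition by acceptance: {s0,s2,s4} | {s1,s5,s6}.
Split {s0,s2,s4} by δ(·,L) → {s0,s2} and {s4}.
Split {s0,s2} by δ(·,R) → {s0} and {s2}.
Split {s1,s5,s6} by δ(·,L) → {s1} and {s5} and {s6}.
The partition is now stable with 6 blocks: {s0} | {s1} | {s4} | {s2} | {s5} | {s6}.

6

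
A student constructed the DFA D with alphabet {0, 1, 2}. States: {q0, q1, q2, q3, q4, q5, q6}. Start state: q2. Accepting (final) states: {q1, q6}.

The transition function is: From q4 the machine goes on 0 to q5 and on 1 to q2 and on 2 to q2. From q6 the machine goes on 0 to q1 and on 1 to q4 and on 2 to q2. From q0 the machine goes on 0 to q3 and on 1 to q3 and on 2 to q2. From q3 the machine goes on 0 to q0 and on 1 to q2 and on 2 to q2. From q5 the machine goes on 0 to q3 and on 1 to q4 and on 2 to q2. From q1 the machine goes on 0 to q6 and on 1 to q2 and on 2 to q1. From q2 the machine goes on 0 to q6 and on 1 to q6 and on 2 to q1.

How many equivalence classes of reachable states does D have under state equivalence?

Every state is reachable, so we keep all 7.
Start with accepting vs non-accepting: {q1,q6} | {q0,q2,q3,q4,q5}.
On input 2, block {q1,q6} splits into {q1} and {q6}.
Refine {q0,q2,q3,q4,q5} on symbol 0: members go to different blocks, giving {q0,q3,q4,q5} and {q2}.
Split {q0,q3,q4,q5} by δ(·,1) → {q0,q5} and {q3,q4}.
Stable partition: {q1} | {q0,q5} | {q6} | {q2} | {q3,q4} — 5 equivalence classes.

5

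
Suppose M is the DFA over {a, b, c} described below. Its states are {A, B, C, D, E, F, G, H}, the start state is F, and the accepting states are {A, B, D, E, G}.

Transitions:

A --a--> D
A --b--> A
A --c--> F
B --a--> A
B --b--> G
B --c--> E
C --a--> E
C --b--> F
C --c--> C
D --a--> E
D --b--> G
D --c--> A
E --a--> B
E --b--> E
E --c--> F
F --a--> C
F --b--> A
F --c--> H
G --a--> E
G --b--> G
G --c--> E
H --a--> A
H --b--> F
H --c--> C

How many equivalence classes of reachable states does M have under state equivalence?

All states are reachable from the start state.
Start with accepting vs non-accepting: {A,B,D,E,G} | {C,F,H}.
Split {A,B,D,E,G} by δ(·,c) → {B,D,G} and {A,E}.
Refine {C,F,H} on symbol a: members go to different blocks, giving {C,H} and {F}.
No further refinement is possible. Final partition (4 blocks): {B,D,G} | {C,H} | {A,E} | {F}.

4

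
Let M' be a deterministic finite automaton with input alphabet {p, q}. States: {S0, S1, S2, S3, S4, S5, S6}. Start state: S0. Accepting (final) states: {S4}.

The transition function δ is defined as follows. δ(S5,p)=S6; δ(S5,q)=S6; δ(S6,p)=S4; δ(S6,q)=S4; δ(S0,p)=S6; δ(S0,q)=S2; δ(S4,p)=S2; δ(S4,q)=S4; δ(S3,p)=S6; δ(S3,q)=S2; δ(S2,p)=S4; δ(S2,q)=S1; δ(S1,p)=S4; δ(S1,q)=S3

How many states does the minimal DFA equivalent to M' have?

5

States {S5} cannot be reached from the start state, so discard them.
P0 = {S4} | {S0,S1,S2,S3,S6}.
Refine {S0,S1,S2,S3,S6} on symbol p: members go to different blocks, giving {S1,S2,S6} and {S0,S3}.
On input q, block {S1,S2,S6} splits into {S1} and {S2} and {S6}.
The partition is now stable with 5 blocks: {S4} | {S1} | {S0,S3} | {S2} | {S6}.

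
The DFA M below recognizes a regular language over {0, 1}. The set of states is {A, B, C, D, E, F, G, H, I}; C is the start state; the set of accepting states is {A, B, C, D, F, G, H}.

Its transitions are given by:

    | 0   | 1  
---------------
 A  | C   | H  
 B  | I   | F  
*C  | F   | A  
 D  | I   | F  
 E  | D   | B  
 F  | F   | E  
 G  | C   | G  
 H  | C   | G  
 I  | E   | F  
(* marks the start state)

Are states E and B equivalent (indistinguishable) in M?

Initial partition by acceptance: {A,B,C,D,F,G,H} | {E,I}.
Refine {A,B,C,D,F,G,H} on symbol 0: members go to different blocks, giving {A,C,F,G,H} and {B,D}.
Refine {A,C,F,G,H} on symbol 1: members go to different blocks, giving {A,C,G,H} and {F}.
Refine {A,C,G,H} on symbol 0: members go to different blocks, giving {A,G,H} and {C}.
Split {E,I} by δ(·,0) → {E} and {I}.
The partition is now stable with 6 blocks: {A,G,H} | {E} | {B,D} | {F} | {C} | {I}.
E and B end up in different blocks, so they are distinguishable. For instance, the string 'ε' is accepted from only B.

No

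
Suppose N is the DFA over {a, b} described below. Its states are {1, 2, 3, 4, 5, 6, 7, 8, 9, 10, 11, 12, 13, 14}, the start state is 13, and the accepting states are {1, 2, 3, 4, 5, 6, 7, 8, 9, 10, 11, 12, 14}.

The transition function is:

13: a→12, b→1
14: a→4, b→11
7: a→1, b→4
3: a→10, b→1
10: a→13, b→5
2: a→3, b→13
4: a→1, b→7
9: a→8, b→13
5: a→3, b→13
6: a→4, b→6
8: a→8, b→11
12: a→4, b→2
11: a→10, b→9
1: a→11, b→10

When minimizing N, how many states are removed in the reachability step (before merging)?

No path from 13 leads to 6, 14; the other 12 states are all reachable.

2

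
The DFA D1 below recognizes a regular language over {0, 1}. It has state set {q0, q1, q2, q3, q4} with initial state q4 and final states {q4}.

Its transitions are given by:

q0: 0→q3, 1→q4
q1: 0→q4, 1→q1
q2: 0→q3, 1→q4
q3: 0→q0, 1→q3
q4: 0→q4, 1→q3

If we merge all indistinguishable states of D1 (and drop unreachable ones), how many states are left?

Reachable states from the start: {q0,q3,q4}. Unreachable: {q1,q2} — drop them.
Start with accepting vs non-accepting: {q4} | {q0,q3}.
Refine {q0,q3} on symbol 1: members go to different blocks, giving {q0} and {q3}.
Stable partition: {q4} | {q0} | {q3} — 3 equivalence classes.

3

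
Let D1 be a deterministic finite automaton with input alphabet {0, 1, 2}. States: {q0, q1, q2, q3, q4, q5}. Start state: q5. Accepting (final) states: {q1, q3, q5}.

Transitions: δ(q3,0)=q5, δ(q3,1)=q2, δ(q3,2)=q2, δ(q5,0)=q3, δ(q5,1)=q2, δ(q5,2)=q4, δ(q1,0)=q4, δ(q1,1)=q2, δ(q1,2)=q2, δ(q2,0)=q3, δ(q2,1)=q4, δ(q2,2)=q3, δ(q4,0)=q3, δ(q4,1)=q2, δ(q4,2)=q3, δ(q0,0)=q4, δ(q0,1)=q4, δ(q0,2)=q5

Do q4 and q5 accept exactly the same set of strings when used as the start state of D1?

First remove the unreachable states {q0,q1}; 4 states remain.
Start with accepting vs non-accepting: {q3,q5} | {q2,q4}.
The partition is now stable with 2 blocks: {q3,q5} | {q2,q4}.
q4 and q5 end up in different blocks, so they are distinguishable. For instance, the string 'ε' is accepted from only q5.

No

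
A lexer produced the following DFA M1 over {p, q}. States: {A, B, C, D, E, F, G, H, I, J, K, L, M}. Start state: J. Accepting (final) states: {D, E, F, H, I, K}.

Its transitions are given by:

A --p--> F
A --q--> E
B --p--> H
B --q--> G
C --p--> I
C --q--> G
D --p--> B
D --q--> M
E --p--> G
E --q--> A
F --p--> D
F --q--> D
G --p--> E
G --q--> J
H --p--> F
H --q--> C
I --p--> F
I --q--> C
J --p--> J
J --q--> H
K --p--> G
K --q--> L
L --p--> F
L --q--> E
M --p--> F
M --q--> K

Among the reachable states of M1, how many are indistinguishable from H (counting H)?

Every state is reachable, so we keep all 13.
Start with accepting vs non-accepting: {D,E,F,H,I,K} | {A,B,C,G,J,L,M}.
Split {D,E,F,H,I,K} by δ(·,p) → {D,E,K} and {F,H,I}.
Refine {A,B,C,G,J,L,M} on symbol p: members go to different blocks, giving {A,B,C,L,M} and {G} and {J}.
Refine {D,E,K} on symbol p: members go to different blocks, giving {E,K} and {D}.
On input q, block {A,B,C,L,M} splits into {A,L,M} and {B,C}.
On input p, block {F,H,I} splits into {H,I} and {F}.
Stable partition: {E,K} | {A,L,M} | {H,I} | {G} | {J} | {D} | {B,C} | {F} — 8 equivalence classes.
The equivalence class containing H is {H,I}, of size 2.

2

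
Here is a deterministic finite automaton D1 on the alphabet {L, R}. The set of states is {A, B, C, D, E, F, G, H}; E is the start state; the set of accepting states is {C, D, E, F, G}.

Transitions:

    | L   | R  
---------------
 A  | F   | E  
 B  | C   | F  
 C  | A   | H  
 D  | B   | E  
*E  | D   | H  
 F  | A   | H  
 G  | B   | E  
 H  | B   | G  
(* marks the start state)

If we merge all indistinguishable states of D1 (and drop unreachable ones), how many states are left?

6

Start with accepting vs non-accepting: {C,D,E,F,G} | {A,B,H}.
Refine {C,D,E,F,G} on symbol L: members go to different blocks, giving {C,D,F,G} and {E}.
Refine {C,D,F,G} on symbol R: members go to different blocks, giving {C,F} and {D,G}.
Split {A,B,H} by δ(·,L) → {A,B} and {H}.
Refine {A,B} on symbol R: members go to different blocks, giving {A} and {B}.
Stable partition: {C,F} | {A} | {E} | {D,G} | {H} | {B} — 6 equivalence classes.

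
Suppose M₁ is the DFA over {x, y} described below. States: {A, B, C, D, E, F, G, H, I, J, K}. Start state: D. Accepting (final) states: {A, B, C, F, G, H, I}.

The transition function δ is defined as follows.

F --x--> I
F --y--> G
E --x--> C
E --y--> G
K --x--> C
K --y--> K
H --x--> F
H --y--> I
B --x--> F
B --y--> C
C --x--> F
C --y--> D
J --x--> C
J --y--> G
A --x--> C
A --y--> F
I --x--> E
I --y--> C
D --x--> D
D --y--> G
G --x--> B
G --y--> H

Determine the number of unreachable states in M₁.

3

No path from D leads to A, J, K; the other 8 states are all reachable.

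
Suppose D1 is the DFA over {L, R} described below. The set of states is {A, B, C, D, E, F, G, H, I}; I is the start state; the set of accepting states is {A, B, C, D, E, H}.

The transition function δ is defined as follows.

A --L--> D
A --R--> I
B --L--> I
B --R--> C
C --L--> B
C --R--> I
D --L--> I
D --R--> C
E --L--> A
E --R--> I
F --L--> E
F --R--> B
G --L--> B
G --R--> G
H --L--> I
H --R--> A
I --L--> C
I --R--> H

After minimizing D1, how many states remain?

3

First remove the unreachable states {E,F,G}; 6 states remain.
Initial partition by acceptance: {A,B,C,D,H} | {I}.
Refine {A,B,C,D,H} on symbol L: members go to different blocks, giving {B,D,H} and {A,C}.
The partition is now stable with 3 blocks: {B,D,H} | {I} | {A,C}.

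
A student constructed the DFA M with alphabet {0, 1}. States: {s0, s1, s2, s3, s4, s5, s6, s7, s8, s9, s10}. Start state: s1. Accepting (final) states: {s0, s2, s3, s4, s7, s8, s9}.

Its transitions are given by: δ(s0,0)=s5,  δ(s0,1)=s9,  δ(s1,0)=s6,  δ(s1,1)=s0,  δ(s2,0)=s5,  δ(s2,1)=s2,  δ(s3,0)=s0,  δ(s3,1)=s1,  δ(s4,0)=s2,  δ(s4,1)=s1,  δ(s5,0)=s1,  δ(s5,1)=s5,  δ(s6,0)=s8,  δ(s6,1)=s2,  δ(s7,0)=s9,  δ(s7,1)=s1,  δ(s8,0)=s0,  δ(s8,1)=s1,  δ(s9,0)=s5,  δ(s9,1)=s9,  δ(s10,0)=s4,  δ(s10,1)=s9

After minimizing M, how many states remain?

Reachable states from the start: {s0,s1,s2,s5,s6,s8,s9}. Unreachable: {s3,s4,s7,s10} — drop them.
P0 = {s0,s2,s8,s9} | {s1,s5,s6}.
Split {s0,s2,s8,s9} by δ(·,0) → {s0,s2,s9} and {s8}.
Refine {s1,s5,s6} on symbol 0: members go to different blocks, giving {s1,s5} and {s6}.
Split {s1,s5} by δ(·,0) → {s1} and {s5}.
No further refinement is possible. Final partition (5 blocks): {s0,s2,s9} | {s1} | {s8} | {s6} | {s5}.

5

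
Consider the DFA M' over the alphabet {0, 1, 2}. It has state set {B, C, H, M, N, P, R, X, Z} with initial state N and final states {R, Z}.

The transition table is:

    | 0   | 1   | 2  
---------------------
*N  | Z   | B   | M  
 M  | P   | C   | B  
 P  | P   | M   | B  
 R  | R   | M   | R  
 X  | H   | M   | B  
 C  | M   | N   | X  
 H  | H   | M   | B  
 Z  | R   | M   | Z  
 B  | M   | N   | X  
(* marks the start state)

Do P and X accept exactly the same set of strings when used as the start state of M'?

Yes

Start with accepting vs non-accepting: {R,Z} | {B,C,H,M,N,P,X}.
Split {B,C,H,M,N,P,X} by δ(·,0) → {B,C,H,M,P,X} and {N}.
Refine {B,C,H,M,P,X} on symbol 1: members go to different blocks, giving {H,M,P,X} and {B,C}.
On input 1, block {H,M,P,X} splits into {H,P,X} and {M}.
No further refinement is possible. Final partition (5 blocks): {R,Z} | {H,P,X} | {N} | {B,C} | {M}.
P and X lie in the same block of the stable partition, so they are equivalent — no string distinguishes them.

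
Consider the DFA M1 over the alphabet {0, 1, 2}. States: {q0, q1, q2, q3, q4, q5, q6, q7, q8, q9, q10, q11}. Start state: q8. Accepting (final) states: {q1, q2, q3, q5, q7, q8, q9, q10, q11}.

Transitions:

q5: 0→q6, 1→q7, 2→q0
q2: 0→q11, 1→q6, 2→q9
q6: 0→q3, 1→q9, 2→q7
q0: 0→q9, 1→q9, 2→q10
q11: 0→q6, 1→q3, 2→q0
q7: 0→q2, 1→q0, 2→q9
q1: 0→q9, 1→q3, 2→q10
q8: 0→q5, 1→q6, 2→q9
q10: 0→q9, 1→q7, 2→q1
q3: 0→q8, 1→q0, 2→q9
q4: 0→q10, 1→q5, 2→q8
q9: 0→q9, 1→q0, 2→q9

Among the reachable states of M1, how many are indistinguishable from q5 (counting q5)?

2

States {q4} cannot be reached from the start state, so discard them.
P0 = {q1,q2,q3,q5,q7,q8,q9,q10,q11} | {q0,q6}.
On input 0, block {q1,q2,q3,q5,q7,q8,q9,q10,q11} splits into {q1,q2,q3,q7,q8,q9,q10} and {q5,q11}.
Refine {q1,q2,q3,q7,q8,q9,q10} on symbol 0: members go to different blocks, giving {q1,q3,q7,q9,q10} and {q2,q8}.
Refine {q1,q3,q7,q9,q10} on symbol 0: members go to different blocks, giving {q1,q9,q10} and {q3,q7}.
Split {q1,q9,q10} by δ(·,1) → {q1,q10} and {q9}.
Split {q0,q6} by δ(·,0) → {q0} and {q6}.
Stable partition: {q1,q10} | {q0} | {q5,q11} | {q2,q8} | {q3,q7} | {q9} | {q6} — 7 equivalence classes.
State q5 belongs to the block {q5,q11}, which has 2 states.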